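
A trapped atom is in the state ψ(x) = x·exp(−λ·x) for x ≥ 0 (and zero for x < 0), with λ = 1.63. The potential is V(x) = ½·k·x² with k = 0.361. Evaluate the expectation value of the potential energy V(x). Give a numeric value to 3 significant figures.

0.204

⟨V⟩ = ∫ V(x)·|ψ|² dx / ∫|ψ|² dx.
Every integrand reduces to terms xʲ·e^(−2λx) on [0, ∞); use ∫₀^∞ xʲ·e^(−2λx) dx = j!/(2λ)^(j+1).
State is unnormalized: ∫|ψ|² dx = 0.057727, and ∫ψ*·V(x)·ψ dx = 0.011765, so ⟨V⟩ = 0.011765 / 0.057727.
⟨V⟩ = 0.20381.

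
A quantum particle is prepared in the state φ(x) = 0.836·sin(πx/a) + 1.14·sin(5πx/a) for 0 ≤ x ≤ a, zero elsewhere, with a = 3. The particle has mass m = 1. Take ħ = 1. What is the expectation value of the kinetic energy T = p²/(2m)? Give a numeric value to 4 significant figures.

T = −(ħ²/2m) d²/dx², so ⟨T⟩ = −(ħ²/2m) ∫ φ*·φ'' dx / ∫|φ|² dx; with m = 1.
d²/dx² sin(jπx/a) = −(jπ/a)²·sin(jπx/a); on 0 ≤ x ≤ a, ∫sin²(jπx/a) dx = a/2 and ∫sin(jπx/a)·sin(lπx/a) dx = 0 for j ≠ l, so only diagonal terms survive in ∫|φ|² and ∫φ·φ″; ∫φ·φ′ dx = [φ²/2] between the walls = 0.
State is unnormalized: ∫|φ|² dx = 2.9977, and ∫φ*·(−ħ²/2m · φ'') dx = 27.297, so ⟨T⟩ = 27.297 / 2.9977.
⟨T⟩ = 9.1058.

9.106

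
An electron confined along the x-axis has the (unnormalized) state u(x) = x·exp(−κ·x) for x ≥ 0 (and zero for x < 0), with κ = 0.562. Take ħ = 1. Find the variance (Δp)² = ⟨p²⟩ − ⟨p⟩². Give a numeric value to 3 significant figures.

0.316

Compute ⟨p⟩ and ⟨p²⟩ separately; (Δp)² = ⟨p²⟩ − ⟨p⟩².
Differentiate x·exp(−κ·x) with the product rule; every integrand then reduces to terms xʲ·e^(−2κx) on [0, ∞), with ∫₀^∞ xʲ·e^(−2κx) dx = j!/(2κ)^(j+1).
Normalization: ∫|u|² dx = 1.4084.
⟨p⟩ = 0.0000 and ⟨p²⟩ = 0.31584.
(Δp)² = 0.31584 − (0.0000)² = 0.31584.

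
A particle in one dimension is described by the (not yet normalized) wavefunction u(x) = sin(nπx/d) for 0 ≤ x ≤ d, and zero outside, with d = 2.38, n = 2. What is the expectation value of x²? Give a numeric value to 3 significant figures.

⟨x²⟩ = ∫ x²·|u|² dx / ∫|u|² dx (integrals over the domain).
With sin²θ = (1 − cos2θ)/2 on 0 ≤ x ≤ d: ∫sin²(nπx/d) dx = d/2, ∫x·sin²(nπx/d) dx = d²/4, ∫x²·sin²(nπx/d) dx = d³·(1/6 − 1/(4n²π²)); higher powers xᵏ the same way, integrating xᵏ·cos(2nπx/d) by parts.
State is unnormalized: ∫|u|² dx = 1.1900, and ∫u*·x²·u dx = 2.1615, so ⟨x²⟩ = 2.1615 / 1.1900.
⟨x²⟩ = 1.8164.

1.82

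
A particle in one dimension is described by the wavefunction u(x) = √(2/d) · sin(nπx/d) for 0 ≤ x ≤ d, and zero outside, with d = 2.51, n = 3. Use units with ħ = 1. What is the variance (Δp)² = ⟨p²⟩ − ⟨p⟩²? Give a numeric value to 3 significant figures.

Compute ⟨p⟩ and ⟨p²⟩ separately; (Δp)² = ⟨p²⟩ − ⟨p⟩².
d/dx sin(nπx/d) = (nπ/d)·cos(nπx/d) and d²/dx² sin(nπx/d) = −(nπ/d)²·sin(nπx/d); on 0 ≤ x ≤ d, ∫sin²(nπx/d) dx = d/2 and ∫sin(nπx/d)·cos(nπx/d) dx = 0.
⟨p⟩ = 0.0000 and ⟨p²⟩ = 14.099.
(Δp)² = 14.099 − (0.0000)² = 14.099.

14.1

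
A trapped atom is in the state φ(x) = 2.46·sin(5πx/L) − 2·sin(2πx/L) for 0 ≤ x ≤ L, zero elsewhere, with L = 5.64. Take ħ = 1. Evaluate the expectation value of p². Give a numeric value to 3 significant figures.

p² φ = −ħ² d²φ/dx²; ⟨p²⟩ = −ħ² ∫ φ*·φ'' dx / ∫|φ|² dx.
d²/dx² sin(jπx/L) = −(jπ/L)²·sin(jπx/L); on 0 ≤ x ≤ L, ∫sin²(jπx/L) dx = L/2 and ∫sin(jπx/L)·sin(lπx/L) dx = 0 for j ≠ l, so only diagonal terms survive in ∫|φ|² and ∫φ·φ″; ∫φ·φ′ dx = [φ²/2] between the walls = 0.
State is unnormalized: ∫|φ|² dx = 28.346, and ∫φ*·(−ħ² φ'') dx = 146.37, so ⟨p²⟩ = 146.37 / 28.346.
⟨p²⟩ = 5.1639.

5.16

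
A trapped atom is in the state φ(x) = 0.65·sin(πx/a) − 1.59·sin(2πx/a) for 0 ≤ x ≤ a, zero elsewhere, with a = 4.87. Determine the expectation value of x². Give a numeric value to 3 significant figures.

⟨x²⟩ = ∫ x²·|φ|² dx / ∫|φ|² dx (integrals over the domain).
On 0 ≤ x ≤ a (j ≠ l): ∫sin²(jπx/a) dx = a/2, ∫sin(jπx/a)·sin(lπx/a) dx = 0; diagonal moments ∫x·sin²(jπx/a) dx = a²/4, ∫x²·sin²(jπx/a) dx = a³·(1/6 − 1/(4j²π²)); cross terms ∫x·sin(jπx/a)·sin(lπx/a) dx = 0 for j + l even and −4jla²/(π²(j² − l²)²) for j + l odd, ∫x²·sin(jπx/a)·sin(lπx/a) dx = (−1)^(j+l)·4jla³/(π²(j² − l²)²); higher powers the same way via product-to-sum and parts.
State is unnormalized: ∫|φ|² dx = 7.1847, and ∫φ*·x²·φ dx = 75.216, so ⟨x²⟩ = 75.216 / 7.1847.
⟨x²⟩ = 10.469.

10.5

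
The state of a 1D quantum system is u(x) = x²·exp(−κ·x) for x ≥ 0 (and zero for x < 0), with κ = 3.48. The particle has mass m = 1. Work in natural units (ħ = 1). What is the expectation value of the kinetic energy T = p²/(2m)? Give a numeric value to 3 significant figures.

T = −(ħ²/2m) d²/dx², so ⟨T⟩ = −(ħ²/2m) ∫ u*·u'' dx / ∫|u|² dx; with m = 1.
Differentiate x²·exp(−κ·x) with the product rule; every integrand then reduces to terms xʲ·e^(−2κx) on [0, ∞), with ∫₀^∞ xʲ·e^(−2κx) dx = j!/(2κ)^(j+1).
State is unnormalized: ∫|u|² dx = 0.0014695, and ∫u*·(−ħ²/2m · u'') dx = 0.0029660, so ⟨T⟩ = 0.0029660 / 0.0014695.
⟨T⟩ = 2.0184.

2.02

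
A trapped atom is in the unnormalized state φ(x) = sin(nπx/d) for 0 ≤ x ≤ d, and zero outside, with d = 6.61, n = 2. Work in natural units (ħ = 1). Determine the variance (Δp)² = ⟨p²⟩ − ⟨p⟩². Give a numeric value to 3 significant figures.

0.904

Compute ⟨p⟩ and ⟨p²⟩ separately; (Δp)² = ⟨p²⟩ − ⟨p⟩².
d/dx sin(nπx/d) = (nπ/d)·cos(nπx/d) and d²/dx² sin(nπx/d) = −(nπ/d)²·sin(nπx/d); on 0 ≤ x ≤ d, ∫sin²(nπx/d) dx = d/2 and ∫sin(nπx/d)·cos(nπx/d) dx = 0.
Normalization: ∫|φ|² dx = 3.3050.
⟨p⟩ = 0.0000 and ⟨p²⟩ = 0.90356.
(Δp)² = 0.90356 − (0.0000)² = 0.90356.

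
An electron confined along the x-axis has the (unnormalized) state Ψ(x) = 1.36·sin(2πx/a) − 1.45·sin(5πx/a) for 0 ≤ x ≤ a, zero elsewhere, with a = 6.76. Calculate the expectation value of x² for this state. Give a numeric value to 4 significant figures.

⟨x²⟩ = ∫ x²·|Ψ|² dx / ∫|Ψ|² dx (integrals over the domain).
On 0 ≤ x ≤ a (j ≠ l): ∫sin²(jπx/a) dx = a/2, ∫sin(jπx/a)·sin(lπx/a) dx = 0; diagonal moments ∫x·sin²(jπx/a) dx = a²/4, ∫x²·sin²(jπx/a) dx = a³·(1/6 − 1/(4j²π²)); cross terms ∫x·sin(jπx/a)·sin(lπx/a) dx = 0 for j + l even and −4jla²/(π²(j² − l²)²) for j + l odd, ∫x²·sin(jπx/a)·sin(lπx/a) dx = (−1)^(j+l)·4jla³/(π²(j² − l²)²); higher powers the same way via product-to-sum and parts.
State is unnormalized: ∫|Ψ|² dx = 13.358, and ∫Ψ*·x²·Ψ dx = 210.40, so ⟨x²⟩ = 210.40 / 13.358.
⟨x²⟩ = 15.751.

15.75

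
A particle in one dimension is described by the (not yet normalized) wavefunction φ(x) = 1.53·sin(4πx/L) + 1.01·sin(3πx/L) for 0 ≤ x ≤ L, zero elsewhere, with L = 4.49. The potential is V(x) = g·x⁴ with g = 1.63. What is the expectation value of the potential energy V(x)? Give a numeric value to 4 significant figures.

35.55

⟨V⟩ = ∫ V(x)·|φ|² dx / ∫|φ|² dx.
On 0 ≤ x ≤ L (j ≠ l): ∫sin²(jπx/L) dx = L/2, ∫sin(jπx/L)·sin(lπx/L) dx = 0; diagonal moments ∫x·sin²(jπx/L) dx = L²/4, ∫x²·sin²(jπx/L) dx = L³·(1/6 − 1/(4j²π²)); cross terms ∫x·sin(jπx/L)·sin(lπx/L) dx = 0 for j + l even and −4jlL²/(π²(j² − l²)²) for j + l odd, ∫x²·sin(jπx/L)·sin(lπx/L) dx = (−1)^(j+l)·4jlL³/(π²(j² − l²)²); higher powers the same way via product-to-sum and parts.
State is unnormalized: ∫|φ|² dx = 7.5454, and ∫φ*·V(x)·φ dx = 268.26, so ⟨V⟩ = 268.26 / 7.5454.
⟨V⟩ = 35.553.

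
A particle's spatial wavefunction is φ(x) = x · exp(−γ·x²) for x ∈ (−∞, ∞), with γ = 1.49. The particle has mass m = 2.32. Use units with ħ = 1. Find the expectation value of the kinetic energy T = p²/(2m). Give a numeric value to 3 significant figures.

0.963

T = −(ħ²/2m) d²/dx², so ⟨T⟩ = −(ħ²/2m) ∫ φ*·φ'' dx / ∫|φ|² dx; with m = 2.32.
Expand each integrand as polynomial × e^(−2γx²) and use ∫x^(2j)·e^(−2γx²) dx = (2j−1)!!/(4γ)^j · √(π/(2γ)), odd powers → 0; here √(π/(2γ)) = 1.0268. Differentiate with the product rule, d/dx e^(−γx²) = −2γx·e^(−γx²).
State is unnormalized: ∫|φ|² dx = 0.17227, and ∫φ*·(−ħ²/2m · φ'') dx = 0.16596, so ⟨T⟩ = 0.16596 / 0.17227.
⟨T⟩ = 0.96336.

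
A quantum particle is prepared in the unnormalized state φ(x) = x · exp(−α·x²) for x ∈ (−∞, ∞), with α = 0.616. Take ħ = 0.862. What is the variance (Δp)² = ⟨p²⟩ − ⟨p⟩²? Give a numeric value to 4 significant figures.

1.373

Compute ⟨p⟩ and ⟨p²⟩ separately; (Δp)² = ⟨p²⟩ − ⟨p⟩².
Expand each integrand as polynomial × e^(−2αx²) and use ∫x^(2j)·e^(−2αx²) dx = (2j−1)!!/(4α)^j · √(π/(2α)), odd powers → 0; here √(π/(2α)) = 1.5969. Differentiate with the product rule, d/dx e^(−αx²) = −2αx·e^(−αx²).
Normalization: ∫|φ|² dx = 0.64808.
⟨p⟩ = 0.0000 and ⟨p²⟩ = 1.3731.
(Δp)² = 1.3731 − (0.0000)² = 1.3731.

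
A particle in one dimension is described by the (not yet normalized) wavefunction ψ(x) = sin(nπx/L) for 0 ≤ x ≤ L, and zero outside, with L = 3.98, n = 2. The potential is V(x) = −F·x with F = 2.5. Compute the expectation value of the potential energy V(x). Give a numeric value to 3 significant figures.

⟨V⟩ = ∫ V(x)·|ψ|² dx / ∫|ψ|² dx.
With sin²θ = (1 − cos2θ)/2 on 0 ≤ x ≤ L: ∫sin²(nπx/L) dx = L/2, ∫x·sin²(nπx/L) dx = L²/4, ∫x²·sin²(nπx/L) dx = L³·(1/6 − 1/(4n²π²)); higher powers xᵏ the same way, integrating xᵏ·cos(2nπx/L) by parts.
State is unnormalized: ∫|ψ|² dx = 1.9900, and ∫ψ*·V(x)·ψ dx = -9.9003, so ⟨V⟩ = -9.9003 / 1.9900.
⟨V⟩ = -4.9750.

-4.98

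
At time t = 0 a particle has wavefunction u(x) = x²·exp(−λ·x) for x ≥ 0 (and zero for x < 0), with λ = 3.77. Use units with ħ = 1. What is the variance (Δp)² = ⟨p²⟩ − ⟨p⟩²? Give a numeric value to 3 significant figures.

Compute ⟨p⟩ and ⟨p²⟩ separately; (Δp)² = ⟨p²⟩ − ⟨p⟩².
Differentiate x²·exp(−λ·x) with the product rule; every integrand then reduces to terms xʲ·e^(−2λx) on [0, ∞), with ∫₀^∞ xʲ·e^(−2λx) dx = j!/(2λ)^(j+1).
Normalization: ∫|u|² dx = 0.00098481.
⟨p⟩ = 0.0000 and ⟨p²⟩ = 4.7376.
(Δp)² = 4.7376 − (0.0000)² = 4.7376.

4.74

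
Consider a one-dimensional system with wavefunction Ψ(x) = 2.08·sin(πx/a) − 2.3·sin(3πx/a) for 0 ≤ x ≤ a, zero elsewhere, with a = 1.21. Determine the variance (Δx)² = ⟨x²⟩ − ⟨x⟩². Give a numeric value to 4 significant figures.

Compute ⟨x⟩ and ⟨x²⟩ separately, then (Δx)² = ⟨x²⟩ − ⟨x⟩².
On 0 ≤ x ≤ a (j ≠ l): ∫sin²(jπx/a) dx = a/2, ∫sin(jπx/a)·sin(lπx/a) dx = 0; diagonal moments ∫x·sin²(jπx/a) dx = a²/4, ∫x²·sin²(jπx/a) dx = a³·(1/6 − 1/(4j²π²)); cross terms ∫x·sin(jπx/a)·sin(lπx/a) dx = 0 for j + l even and −4jla²/(π²(j² − l²)²) for j + l odd, ∫x²·sin(jπx/a)·sin(lπx/a) dx = (−1)^(j+l)·4jla³/(π²(j² − l²)²); higher powers the same way via product-to-sum and parts.
Normalization: ∫|Ψ|² dx = 5.8179.
⟨x⟩ = 0.60500 and ⟨x²⟩ = 0.39478.
(Δx)² = 0.39478 − (0.60500)² = 0.028756.

0.02876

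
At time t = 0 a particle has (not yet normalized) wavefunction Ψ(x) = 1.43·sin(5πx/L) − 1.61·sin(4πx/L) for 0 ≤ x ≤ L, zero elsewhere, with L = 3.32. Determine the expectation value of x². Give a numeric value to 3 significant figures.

⟨x²⟩ = ∫ x²·|Ψ|² dx / ∫|Ψ|² dx (integrals over the domain).
On 0 ≤ x ≤ L (j ≠ l): ∫sin²(jπx/L) dx = L/2, ∫sin(jπx/L)·sin(lπx/L) dx = 0; diagonal moments ∫x·sin²(jπx/L) dx = L²/4, ∫x²·sin²(jπx/L) dx = L³·(1/6 − 1/(4j²π²)); cross terms ∫x·sin(jπx/L)·sin(lπx/L) dx = 0 for j + l even and −4jlL²/(π²(j² − l²)²) for j + l odd, ∫x²·sin(jπx/L)·sin(lπx/L) dx = (−1)^(j+l)·4jlL³/(π²(j² − l²)²); higher powers the same way via product-to-sum and parts.
State is unnormalized: ∫|Ψ|² dx = 7.6974, and ∫Ψ*·x²·Ψ dx = 44.917, so ⟨x²⟩ = 44.917 / 7.6974.
⟨x²⟩ = 5.8354.

5.84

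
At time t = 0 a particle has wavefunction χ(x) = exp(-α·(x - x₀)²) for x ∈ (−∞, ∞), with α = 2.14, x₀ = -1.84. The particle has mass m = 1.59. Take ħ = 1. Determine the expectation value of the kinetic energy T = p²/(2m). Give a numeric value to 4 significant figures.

T = −(ħ²/2m) d²/dx², so ⟨T⟩ = −(ħ²/2m) ∫ χ*·χ'' dx / ∫|χ|² dx; with m = 1.59.
Gaussian moments (u = x − x₀): ∫u^(2j)·e^(−2αu²) du = (2j−1)!!/(4α)^j · √(π/(2α)), odd powers integrate to 0; here √(π/(2α)) = 0.85675. Derivatives: d/dx e^(−αu²) = −2αu·e^(−αu²), d²/dx² e^(−αu²) = (4α²u² − 2α)·e^(−αu²).
State is unnormalized: ∫|χ|² dx = 0.85675, and ∫χ*·(−ħ²/2m · χ'') dx = 0.57655, so ⟨T⟩ = 0.57655 / 0.85675.
⟨T⟩ = 0.67296.

0.6730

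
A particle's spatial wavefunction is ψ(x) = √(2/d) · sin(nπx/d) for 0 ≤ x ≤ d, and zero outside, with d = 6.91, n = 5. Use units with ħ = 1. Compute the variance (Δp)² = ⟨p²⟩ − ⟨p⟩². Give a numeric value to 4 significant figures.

Compute ⟨p⟩ and ⟨p²⟩ separately; (Δp)² = ⟨p²⟩ − ⟨p⟩².
d/dx sin(nπx/d) = (nπ/d)·cos(nπx/d) and d²/dx² sin(nπx/d) = −(nπ/d)²·sin(nπx/d); on 0 ≤ x ≤ d, ∫sin²(nπx/d) dx = d/2 and ∫sin(nπx/d)·cos(nπx/d) dx = 0.
⟨p⟩ = 0.0000 and ⟨p²⟩ = 5.1675.
(Δp)² = 5.1675 − (0.0000)² = 5.1675.

5.168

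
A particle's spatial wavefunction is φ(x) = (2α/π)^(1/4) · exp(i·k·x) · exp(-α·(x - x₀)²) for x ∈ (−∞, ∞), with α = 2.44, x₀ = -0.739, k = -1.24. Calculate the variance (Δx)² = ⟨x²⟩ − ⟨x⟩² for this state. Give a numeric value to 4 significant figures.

0.1025

Compute ⟨x⟩ and ⟨x²⟩ separately, then (Δx)² = ⟨x²⟩ − ⟨x⟩².
Gaussian moments (u = x − x₀): ∫u^(2j)·e^(−2αu²) du = (2j−1)!!/(4α)^j · √(π/(2α)), odd powers integrate to 0; here √(π/(2α)) = 0.80235.
⟨x⟩ = -0.73900 and ⟨x²⟩ = 0.64858.
(Δx)² = 0.64858 − (-0.73900)² = 0.10246.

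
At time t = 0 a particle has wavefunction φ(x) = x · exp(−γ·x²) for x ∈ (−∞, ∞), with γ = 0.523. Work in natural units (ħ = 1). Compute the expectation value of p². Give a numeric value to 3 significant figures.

1.57

p² φ = −ħ² d²φ/dx²; ⟨p²⟩ = −ħ² ∫ φ*·φ'' dx / ∫|φ|² dx.
Expand each integrand as polynomial × e^(−2γx²) and use ∫x^(2j)·e^(−2γx²) dx = (2j−1)!!/(4γ)^j · √(π/(2γ)), odd powers → 0; here √(π/(2γ)) = 1.7330. Differentiate with the product rule, d/dx e^(−γx²) = −2γx·e^(−γx²).
State is unnormalized: ∫|φ|² dx = 0.82841, and ∫φ*·(−ħ² φ'') dx = 1.2998, so ⟨p²⟩ = 1.2998 / 0.82841.
⟨p²⟩ = 1.5690.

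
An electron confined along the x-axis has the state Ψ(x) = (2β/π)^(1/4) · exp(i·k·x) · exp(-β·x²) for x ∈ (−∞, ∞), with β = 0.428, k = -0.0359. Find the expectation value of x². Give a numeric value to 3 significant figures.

0.584

⟨x²⟩ = ∫ x²·|Ψ|² dx (integrals over the domain).
Gaussian moments: ∫x^(2j)·e^(−2βx²) dx = (2j−1)!!/(4β)^j · √(π/(2β)), odd powers integrate to 0; here √(π/(2β)) = 1.9157.
⟨x²⟩ = 0.58411.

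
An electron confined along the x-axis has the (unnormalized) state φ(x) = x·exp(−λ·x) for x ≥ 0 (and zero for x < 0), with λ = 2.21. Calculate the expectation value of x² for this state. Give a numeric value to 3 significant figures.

0.614

⟨x²⟩ = ∫ x²·|φ|² dx / ∫|φ|² dx (integrals over the domain).
Every integrand reduces to terms xʲ·e^(−2λx) on [0, ∞); use ∫₀^∞ xʲ·e^(−2λx) dx = j!/(2λ)^(j+1).
State is unnormalized: ∫|φ|² dx = 0.023161, and ∫φ*·x²·φ dx = 0.014227, so ⟨x²⟩ = 0.014227 / 0.023161.
⟨x²⟩ = 0.61424.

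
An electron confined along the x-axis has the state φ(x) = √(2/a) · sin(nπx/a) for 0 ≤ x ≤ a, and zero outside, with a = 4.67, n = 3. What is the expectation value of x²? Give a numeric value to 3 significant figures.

⟨x²⟩ = ∫ x²·|φ|² dx (integrals over the domain).
With sin²θ = (1 − cos2θ)/2 on 0 ≤ x ≤ a: ∫sin²(nπx/a) dx = a/2, ∫x·sin²(nπx/a) dx = a²/4, ∫x²·sin²(nπx/a) dx = a³·(1/6 − 1/(4n²π²)); higher powers xᵏ the same way, integrating xᵏ·cos(2nπx/a) by parts.
⟨x²⟩ = 7.1469.

7.15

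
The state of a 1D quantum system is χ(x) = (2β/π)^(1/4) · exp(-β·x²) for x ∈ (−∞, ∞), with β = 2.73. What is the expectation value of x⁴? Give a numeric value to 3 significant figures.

⟨x⁴⟩ = ∫ x⁴·|χ|² dx (integrals over the domain).
Gaussian moments: ∫x^(2j)·e^(−2βx²) dx = (2j−1)!!/(4β)^j · √(π/(2β)), odd powers integrate to 0; here √(π/(2β)) = 0.75854.
⟨x⁴⟩ = 0.025158.

0.0252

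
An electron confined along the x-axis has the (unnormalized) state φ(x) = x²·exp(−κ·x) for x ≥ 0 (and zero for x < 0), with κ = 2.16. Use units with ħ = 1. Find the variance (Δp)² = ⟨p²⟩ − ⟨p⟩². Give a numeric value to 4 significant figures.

1.555

Compute ⟨p⟩ and ⟨p²⟩ separately; (Δp)² = ⟨p²⟩ − ⟨p⟩².
Differentiate x²·exp(−κ·x) with the product rule; every integrand then reduces to terms xʲ·e^(−2κx) on [0, ∞), with ∫₀^∞ xʲ·e^(−2κx) dx = j!/(2κ)^(j+1).
Normalization: ∫|φ|² dx = 0.015951.
⟨p⟩ = 0.0000 and ⟨p²⟩ = 1.5552.
(Δp)² = 1.5552 − (0.0000)² = 1.5552.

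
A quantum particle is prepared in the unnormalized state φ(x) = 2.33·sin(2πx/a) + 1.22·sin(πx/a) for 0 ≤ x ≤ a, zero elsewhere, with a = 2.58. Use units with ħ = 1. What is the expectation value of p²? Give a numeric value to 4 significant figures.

4.974

p² φ = −ħ² d²φ/dx²; ⟨p²⟩ = −ħ² ∫ φ*·φ'' dx / ∫|φ|² dx.
d²/dx² sin(jπx/a) = −(jπ/a)²·sin(jπx/a); on 0 ≤ x ≤ a, ∫sin²(jπx/a) dx = a/2 and ∫sin(jπx/a)·sin(lπx/a) dx = 0 for j ≠ l, so only diagonal terms survive in ∫|φ|² and ∫φ·φ″; ∫φ·φ′ dx = [φ²/2] between the walls = 0.
State is unnormalized: ∫|φ|² dx = 8.9233, and ∫φ*·(−ħ² φ'') dx = 44.383, so ⟨p²⟩ = 44.383 / 8.9233.
⟨p²⟩ = 4.9738.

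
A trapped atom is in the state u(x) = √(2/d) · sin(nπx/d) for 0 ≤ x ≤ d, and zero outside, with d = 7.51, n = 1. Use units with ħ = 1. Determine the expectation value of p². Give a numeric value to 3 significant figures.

0.175

p² u = −ħ² d²u/dx²; ⟨p²⟩ = −ħ² ∫ u*·u'' dx.
d/dx sin(nπx/d) = (nπ/d)·cos(nπx/d) and d²/dx² sin(nπx/d) = −(nπ/d)²·sin(nπx/d); on 0 ≤ x ≤ d, ∫sin²(nπx/d) dx = d/2 and ∫sin(nπx/d)·cos(nπx/d) dx = 0.
⟨p²⟩ = 0.17499.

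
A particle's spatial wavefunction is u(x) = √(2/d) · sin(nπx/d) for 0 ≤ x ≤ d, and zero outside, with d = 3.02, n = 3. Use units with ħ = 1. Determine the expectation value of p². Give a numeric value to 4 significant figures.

p² u = −ħ² d²u/dx²; ⟨p²⟩ = −ħ² ∫ u*·u'' dx.
d/dx sin(nπx/d) = (nπ/d)·cos(nπx/d) and d²/dx² sin(nπx/d) = −(nπ/d)²·sin(nπx/d); on 0 ≤ x ≤ d, ∫sin²(nπx/d) dx = d/2 and ∫sin(nπx/d)·cos(nπx/d) dx = 0.
⟨p²⟩ = 9.7393.

9.739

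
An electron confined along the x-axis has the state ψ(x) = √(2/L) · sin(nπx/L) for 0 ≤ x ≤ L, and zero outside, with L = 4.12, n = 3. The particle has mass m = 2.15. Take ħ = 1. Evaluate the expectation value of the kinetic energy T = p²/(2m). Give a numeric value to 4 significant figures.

T = −(ħ²/2m) d²/dx², so ⟨T⟩ = −(ħ²/2m) ∫ ψ*·ψ'' dx; with m = 2.15.
d/dx sin(nπx/L) = (nπ/L)·cos(nπx/L) and d²/dx² sin(nπx/L) = −(nπ/L)²·sin(nπx/L); on 0 ≤ x ≤ L, ∫sin²(nπx/L) dx = L/2 and ∫sin(nπx/L)·cos(nπx/L) dx = 0.
⟨T⟩ = 1.2170.

1.217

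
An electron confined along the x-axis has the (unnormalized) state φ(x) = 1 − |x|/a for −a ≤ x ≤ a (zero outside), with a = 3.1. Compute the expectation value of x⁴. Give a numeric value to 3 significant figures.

2.64

⟨x⁴⟩ = ∫ x⁴·|φ|² dx / ∫|φ|² dx (integrals over the domain).
φ is even, so ∫ over [−a, a] = 2∫₀ᵃ with φ = 1 − x/a there: ∫₀ᵃ (1 − x/a)² dx = a/3, ∫₀ᵃ x²(1 − x/a)² dx = a³/30, ∫₀ᵃ x⁴(1 − x/a)² dx = a⁵/105.
State is unnormalized: ∫|φ|² dx = 2.0667, and ∫φ*·x⁴·φ dx = 5.4532, so ⟨x⁴⟩ = 5.4532 / 2.0667.
⟨x⁴⟩ = 2.6386.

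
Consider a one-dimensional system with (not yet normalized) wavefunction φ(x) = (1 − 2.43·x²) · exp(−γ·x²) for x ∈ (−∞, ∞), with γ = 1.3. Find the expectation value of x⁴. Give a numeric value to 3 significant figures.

⟨x⁴⟩ = ∫ x⁴·|φ|² dx / ∫|φ|² dx (integrals over the domain).
Expand each integrand as polynomial × e^(−2γx²) and use ∫x^(2j)·e^(−2γx²) dx = (2j−1)!!/(4γ)^j · √(π/(2γ)), odd powers → 0; here √(π/(2γ)) = 1.0992.
State is unnormalized: ∫|φ|² dx = 0.79201, and ∫φ*·x⁴·φ dx = 0.48418, so ⟨x⁴⟩ = 0.48418 / 0.79201.
⟨x⁴⟩ = 0.61133.

0.611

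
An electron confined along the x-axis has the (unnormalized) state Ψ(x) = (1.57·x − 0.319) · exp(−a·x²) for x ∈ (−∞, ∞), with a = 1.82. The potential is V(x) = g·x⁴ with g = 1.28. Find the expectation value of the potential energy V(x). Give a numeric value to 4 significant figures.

⟨V⟩ = ∫ V(x)·|Ψ|² dx / ∫|Ψ|² dx.
Expand each integrand as polynomial × e^(−2ax²) and use ∫x^(2j)·e^(−2ax²) dx = (2j−1)!!/(4a)^j · √(π/(2a)), odd powers → 0; here √(π/(2a)) = 0.92902.
State is unnormalized: ∫|Ψ|² dx = 0.40909, and ∫Ψ*·V(x)·Ψ dx = 0.12080, so ⟨V⟩ = 0.12080 / 0.40909.
⟨V⟩ = 0.29530.

0.2953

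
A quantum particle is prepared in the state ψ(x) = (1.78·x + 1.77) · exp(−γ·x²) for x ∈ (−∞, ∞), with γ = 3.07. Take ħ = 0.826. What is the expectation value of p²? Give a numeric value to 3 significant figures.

2.41

p² ψ = −ħ² d²ψ/dx²; ⟨p²⟩ = −ħ² ∫ ψ*·ψ'' dx / ∫|ψ|² dx.
Expand each integrand as polynomial × e^(−2γx²) and use ∫x^(2j)·e^(−2γx²) dx = (2j−1)!!/(4γ)^j · √(π/(2γ)), odd powers → 0; here √(π/(2γ)) = 0.71530. Differentiate with the product rule, d/dx e^(−γx²) = −2γx·e^(−γx²).
State is unnormalized: ∫|ψ|² dx = 2.4255, and ∫ψ*·(−ħ² ψ'') dx = 5.8536, so ⟨p²⟩ = 5.8536 / 2.4255.
⟨p²⟩ = 2.4133.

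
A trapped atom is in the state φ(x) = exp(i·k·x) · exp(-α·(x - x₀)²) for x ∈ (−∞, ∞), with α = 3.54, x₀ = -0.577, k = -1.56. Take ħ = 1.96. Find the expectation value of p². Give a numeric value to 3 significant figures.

p² φ = −ħ² d²φ/dx²; ⟨p²⟩ = −ħ² ∫ φ*·φ'' dx / ∫|φ|² dx.
Gaussian moments (u = x − x₀): ∫u^(2j)·e^(−2αu²) du = (2j−1)!!/(4α)^j · √(π/(2α)), odd powers integrate to 0; here √(π/(2α)) = 0.66613. Derivatives: φ′ = (ik − 2αu)·φ, φ″ = ((ik − 2αu)² − 2α)·φ; the odd-in-u pieces drop out.
State is unnormalized: ∫|φ|² dx = 0.66613, and ∫φ*·(−ħ² φ'') dx = 15.286, so ⟨p²⟩ = 15.286 / 0.66613.
⟨p²⟩ = 22.948.

22.9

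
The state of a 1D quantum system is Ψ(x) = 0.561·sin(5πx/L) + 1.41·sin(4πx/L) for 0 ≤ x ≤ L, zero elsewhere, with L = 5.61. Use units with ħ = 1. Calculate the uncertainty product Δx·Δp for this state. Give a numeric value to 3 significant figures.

Δx = √(⟨x²⟩−⟨x⟩²), Δp = √(⟨p²⟩−⟨p⟩²).
On 0 ≤ x ≤ L (j ≠ l): ∫sin²(jπx/L) dx = L/2, ∫sin(jπx/L)·sin(lπx/L) dx = 0; diagonal moments ∫x·sin²(jπx/L) dx = L²/4, ∫x²·sin²(jπx/L) dx = L³·(1/6 − 1/(4j²π²)); cross terms ∫x·sin(jπx/L)·sin(lπx/L) dx = 0 for j + l even and −4jlL²/(π²(j² − l²)²) for j + l odd, ∫x²·sin(jπx/L)·sin(lπx/L) dx = (−1)^(j+l)·4jlL³/(π²(j² − l²)²); higher powers the same way via product-to-sum and parts. d²/dx² sin(jπx/L) = −(jπ/L)²·sin(jπx/L); on 0 ≤ x ≤ L, ∫sin²(jπx/L) dx = L/2 and ∫sin(jπx/L)·sin(lπx/L) dx = 0 for j ≠ l, so only diagonal terms survive in ∫|Ψ|² and ∫Ψ·Ψ″; ∫Ψ·Ψ′ dx = [Ψ²/2] between the walls = 0.
Normalization: ∫|Ψ|² dx = 6.4594.
⟨x⟩ = 2.0337, ⟨x²⟩ = 6.0687 ⇒ Δx = 1.3903.
⟨p⟩ = 0.0000, ⟨p²⟩ = 5.4033 ⇒ Δp = 2.3245.
Δx·Δp = 3.2318.

3.23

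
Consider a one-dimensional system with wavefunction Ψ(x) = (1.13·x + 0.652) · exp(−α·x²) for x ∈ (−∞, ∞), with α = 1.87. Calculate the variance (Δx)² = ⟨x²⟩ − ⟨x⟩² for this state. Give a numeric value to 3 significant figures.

Compute ⟨x⟩ and ⟨x²⟩ separately, then (Δx)² = ⟨x²⟩ − ⟨x⟩².
Expand each integrand as polynomial × e^(−2αx²) and use ∫x^(2j)·e^(−2αx²) dx = (2j−1)!!/(4α)^j · √(π/(2α)), odd powers → 0; here √(π/(2α)) = 0.91651.
Normalization: ∫|Ψ|² dx = 0.54607.
⟨x⟩ = 0.33063 and ⟨x²⟩ = 0.21030.
(Δx)² = 0.21030 − (0.33063)² = 0.10098.

0.101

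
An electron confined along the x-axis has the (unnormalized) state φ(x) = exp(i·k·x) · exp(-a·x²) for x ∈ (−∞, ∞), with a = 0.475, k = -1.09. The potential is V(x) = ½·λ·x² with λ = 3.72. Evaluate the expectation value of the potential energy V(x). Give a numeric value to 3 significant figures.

⟨V⟩ = ∫ V(x)·|φ|² dx / ∫|φ|² dx.
Gaussian moments: ∫x^(2j)·e^(−2ax²) dx = (2j−1)!!/(4a)^j · √(π/(2a)), odd powers integrate to 0; here √(π/(2a)) = 1.8185.
State is unnormalized: ∫|φ|² dx = 1.8185, and ∫φ*·V(x)·φ dx = 1.7802, so ⟨V⟩ = 1.7802 / 1.8185.
⟨V⟩ = 0.97895.

0.979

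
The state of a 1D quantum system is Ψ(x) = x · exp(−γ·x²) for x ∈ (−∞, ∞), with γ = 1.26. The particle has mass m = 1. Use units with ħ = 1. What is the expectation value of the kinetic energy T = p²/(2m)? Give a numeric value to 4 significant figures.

1.890

T = −(ħ²/2m) d²/dx², so ⟨T⟩ = −(ħ²/2m) ∫ Ψ*·Ψ'' dx / ∫|Ψ|² dx; with m = 1.
Expand each integrand as polynomial × e^(−2γx²) and use ∫x^(2j)·e^(−2γx²) dx = (2j−1)!!/(4γ)^j · √(π/(2γ)), odd powers → 0; here √(π/(2γ)) = 1.1165. Differentiate with the product rule, d/dx e^(−γx²) = −2γx·e^(−γx²).
State is unnormalized: ∫|Ψ|² dx = 0.22154, and ∫Ψ*·(−ħ²/2m · Ψ'') dx = 0.41870, so ⟨T⟩ = 0.41870 / 0.22154.
⟨T⟩ = 1.8900.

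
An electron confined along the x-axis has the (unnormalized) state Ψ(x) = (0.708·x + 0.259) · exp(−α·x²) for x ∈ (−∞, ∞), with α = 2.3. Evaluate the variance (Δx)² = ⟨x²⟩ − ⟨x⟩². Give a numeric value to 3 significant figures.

0.0986

Compute ⟨x⟩ and ⟨x²⟩ separately, then (Δx)² = ⟨x²⟩ − ⟨x⟩².
Expand each integrand as polynomial × e^(−2αx²) and use ∫x^(2j)·e^(−2αx²) dx = (2j−1)!!/(4α)^j · √(π/(2α)), odd powers → 0; here √(π/(2α)) = 0.82641.
Normalization: ∫|Ψ|² dx = 0.10046.
⟨x⟩ = 0.32792 and ⟨x²⟩ = 0.20613.
(Δx)² = 0.20613 − (0.32792)² = 0.098600.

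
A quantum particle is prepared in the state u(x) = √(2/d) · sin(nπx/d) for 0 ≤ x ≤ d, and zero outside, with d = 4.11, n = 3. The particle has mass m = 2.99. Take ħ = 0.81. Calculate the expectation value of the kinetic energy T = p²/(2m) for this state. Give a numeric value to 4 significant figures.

0.5769

T = −(ħ²/2m) d²/dx², so ⟨T⟩ = −(ħ²/2m) ∫ u*·u'' dx; with m = 2.99.
d/dx sin(nπx/d) = (nπ/d)·cos(nπx/d) and d²/dx² sin(nπx/d) = −(nπ/d)²·sin(nπx/d); on 0 ≤ x ≤ d, ∫sin²(nπx/d) dx = d/2 and ∫sin(nπx/d)·cos(nπx/d) dx = 0.
⟨T⟩ = 0.57694.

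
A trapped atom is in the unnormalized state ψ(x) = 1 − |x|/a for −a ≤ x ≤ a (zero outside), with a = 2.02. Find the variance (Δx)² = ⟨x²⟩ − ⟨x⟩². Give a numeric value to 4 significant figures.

0.4080

Compute ⟨x⟩ and ⟨x²⟩ separately, then (Δx)² = ⟨x²⟩ − ⟨x⟩².
ψ is even, so ∫ over [−a, a] = 2∫₀ᵃ with ψ = 1 − x/a there: ∫₀ᵃ (1 − x/a)² dx = a/3, ∫₀ᵃ x²(1 − x/a)² dx = a³/30, ∫₀ᵃ x⁴(1 − x/a)² dx = a⁵/105.
Normalization: ∫|ψ|² dx = 1.3467.
⟨x⟩ = 0.0000 and ⟨x²⟩ = 0.40804.
(Δx)² = 0.40804 − (0.0000)² = 0.40804.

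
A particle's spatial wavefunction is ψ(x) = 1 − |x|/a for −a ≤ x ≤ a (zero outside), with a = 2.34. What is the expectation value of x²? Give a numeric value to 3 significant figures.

⟨x²⟩ = ∫ x²·|ψ|² dx / ∫|ψ|² dx (integrals over the domain).
ψ is even, so ∫ over [−a, a] = 2∫₀ᵃ with ψ = 1 − x/a there: ∫₀ᵃ (1 − x/a)² dx = a/3, ∫₀ᵃ x²(1 − x/a)² dx = a³/30, ∫₀ᵃ x⁴(1 − x/a)² dx = a⁵/105.
State is unnormalized: ∫|ψ|² dx = 1.5600, and ∫ψ*·x²·ψ dx = 0.85419, so ⟨x²⟩ = 0.85419 / 1.5600.
⟨x²⟩ = 0.54756.

0.548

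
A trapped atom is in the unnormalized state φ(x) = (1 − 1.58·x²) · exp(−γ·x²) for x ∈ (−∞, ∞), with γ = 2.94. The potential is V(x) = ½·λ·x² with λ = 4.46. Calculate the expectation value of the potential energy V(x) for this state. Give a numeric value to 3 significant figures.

⟨V⟩ = ∫ V(x)·|φ|² dx / ∫|φ|² dx.
Expand each integrand as polynomial × e^(−2γx²) and use ∫x^(2j)·e^(−2γx²) dx = (2j−1)!!/(4γ)^j · √(π/(2γ)), odd powers → 0; here √(π/(2γ)) = 0.73095.
State is unnormalized: ∫|φ|² dx = 0.57412, and ∫φ*·V(x)·φ dx = 0.064402, so ⟨V⟩ = 0.064402 / 0.57412.
⟨V⟩ = 0.11218.

0.112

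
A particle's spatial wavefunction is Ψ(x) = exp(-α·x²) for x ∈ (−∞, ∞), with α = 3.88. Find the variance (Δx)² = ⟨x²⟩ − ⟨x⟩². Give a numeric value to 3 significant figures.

Compute ⟨x⟩ and ⟨x²⟩ separately, then (Δx)² = ⟨x²⟩ − ⟨x⟩².
Gaussian moments: ∫x^(2j)·e^(−2αx²) dx = (2j−1)!!/(4α)^j · √(π/(2α)), odd powers integrate to 0; here √(π/(2α)) = 0.63627.
Normalization: ∫|Ψ|² dx = 0.63627.
⟨x⟩ = 0.0000 and ⟨x²⟩ = 0.064433.
(Δx)² = 0.064433 − (0.0000)² = 0.064433.

0.0644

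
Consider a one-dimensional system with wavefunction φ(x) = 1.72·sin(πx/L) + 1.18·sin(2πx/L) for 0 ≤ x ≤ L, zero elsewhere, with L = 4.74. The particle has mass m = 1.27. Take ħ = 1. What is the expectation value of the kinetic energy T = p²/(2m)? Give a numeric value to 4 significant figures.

T = −(ħ²/2m) d²/dx², so ⟨T⟩ = −(ħ²/2m) ∫ φ*·φ'' dx / ∫|φ|² dx; with m = 1.27.
d²/dx² sin(jπx/L) = −(jπ/L)²·sin(jπx/L); on 0 ≤ x ≤ L, ∫sin²(jπx/L) dx = L/2 and ∫sin(jπx/L)·sin(lπx/L) dx = 0 for j ≠ l, so only diagonal terms survive in ∫|φ|² and ∫φ·φ″; ∫φ·φ′ dx = [φ²/2] between the walls = 0.
State is unnormalized: ∫|φ|² dx = 10.311, and ∫φ*·(−ħ²/2m · φ'') dx = 3.4955, so ⟨T⟩ = 3.4955 / 10.311.
⟨T⟩ = 0.33899.

0.3390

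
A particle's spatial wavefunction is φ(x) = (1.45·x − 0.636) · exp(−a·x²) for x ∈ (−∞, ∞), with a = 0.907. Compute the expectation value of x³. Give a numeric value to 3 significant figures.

-0.427

⟨x³⟩ = ∫ x³·|φ|² dx / ∫|φ|² dx (integrals over the domain).
Expand each integrand as polynomial × e^(−2ax²) and use ∫x^(2j)·e^(−2ax²) dx = (2j−1)!!/(4a)^j · √(π/(2a)), odd powers → 0; here √(π/(2a)) = 1.3160.
State is unnormalized: ∫|φ|² dx = 1.2950, and ∫φ*·x³·φ dx = -0.55322, so ⟨x³⟩ = -0.55322 / 1.2950.
⟨x³⟩ = -0.42721.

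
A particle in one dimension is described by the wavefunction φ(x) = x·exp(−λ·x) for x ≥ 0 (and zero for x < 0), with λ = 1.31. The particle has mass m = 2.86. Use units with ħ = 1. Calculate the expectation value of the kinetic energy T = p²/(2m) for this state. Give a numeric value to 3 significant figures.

0.300

T = −(ħ²/2m) d²/dx², so ⟨T⟩ = −(ħ²/2m) ∫ φ*·φ'' dx / ∫|φ|² dx; with m = 2.86.
Differentiate x·exp(−λ·x) with the product rule; every integrand then reduces to terms xʲ·e^(−2λx) on [0, ∞), with ∫₀^∞ xʲ·e^(−2λx) dx = j!/(2λ)^(j+1).
State is unnormalized: ∫|φ|² dx = 0.11121, and ∫φ*·(−ħ²/2m · φ'') dx = 0.033364, so ⟨T⟩ = 0.033364 / 0.11121.
⟨T⟩ = 0.30002.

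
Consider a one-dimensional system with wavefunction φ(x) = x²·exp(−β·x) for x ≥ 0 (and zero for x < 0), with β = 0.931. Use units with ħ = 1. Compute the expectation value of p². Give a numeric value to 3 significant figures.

p² φ = −ħ² d²φ/dx²; ⟨p²⟩ = −ħ² ∫ φ*·φ'' dx / ∫|φ|² dx.
Differentiate x²·exp(−β·x) with the product rule; every integrand then reduces to terms xʲ·e^(−2βx) on [0, ∞), with ∫₀^∞ xʲ·e^(−2βx) dx = j!/(2β)^(j+1).
State is unnormalized: ∫|φ|² dx = 1.0723, and ∫φ*·(−ħ² φ'') dx = 0.30981, so ⟨p²⟩ = 0.30981 / 1.0723.
⟨p²⟩ = 0.28892.

0.289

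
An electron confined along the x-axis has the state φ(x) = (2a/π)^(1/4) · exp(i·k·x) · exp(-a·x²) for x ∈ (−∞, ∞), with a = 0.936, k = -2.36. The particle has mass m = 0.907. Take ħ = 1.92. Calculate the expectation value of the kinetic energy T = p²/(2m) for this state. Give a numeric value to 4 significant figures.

T = −(ħ²/2m) d²/dx², so ⟨T⟩ = −(ħ²/2m) ∫ φ*·φ'' dx; with m = 0.907.
Gaussian moments: ∫x^(2j)·e^(−2ax²) dx = (2j−1)!!/(4a)^j · √(π/(2a)), odd powers integrate to 0; here √(π/(2a)) = 1.2955. Derivatives: φ′ = (ik − 2ax)·φ, φ″ = ((ik − 2ax)² − 2a)·φ; the odd-in-x pieces drop out.
⟨T⟩ = 13.221.

13.22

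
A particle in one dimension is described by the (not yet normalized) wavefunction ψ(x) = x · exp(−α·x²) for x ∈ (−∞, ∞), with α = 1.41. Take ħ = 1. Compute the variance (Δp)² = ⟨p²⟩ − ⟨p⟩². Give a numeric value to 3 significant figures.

4.23

Compute ⟨p⟩ and ⟨p²⟩ separately; (Δp)² = ⟨p²⟩ − ⟨p⟩².
Expand each integrand as polynomial × e^(−2αx²) and use ∫x^(2j)·e^(−2αx²) dx = (2j−1)!!/(4α)^j · √(π/(2α)), odd powers → 0; here √(π/(2α)) = 1.0555. Differentiate with the product rule, d/dx e^(−αx²) = −2αx·e^(−αx²).
Normalization: ∫|ψ|² dx = 0.18714.
⟨p⟩ = 0.0000 and ⟨p²⟩ = 4.2300.
(Δp)² = 4.2300 − (0.0000)² = 4.2300.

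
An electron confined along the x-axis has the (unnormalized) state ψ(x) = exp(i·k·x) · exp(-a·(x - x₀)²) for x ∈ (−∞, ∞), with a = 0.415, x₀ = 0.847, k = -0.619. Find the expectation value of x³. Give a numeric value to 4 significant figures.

2.138

⟨x³⟩ = ∫ x³·|ψ|² dx / ∫|ψ|² dx (integrals over the domain).
Gaussian moments (u = x − x₀): ∫u^(2j)·e^(−2au²) du = (2j−1)!!/(4a)^j · √(π/(2a)), odd powers integrate to 0; here √(π/(2a)) = 1.9455.
State is unnormalized: ∫|ψ|² dx = 1.9455, and ∫ψ*·x³·ψ dx = 4.1602, so ⟨x³⟩ = 4.1602 / 1.9455.
⟨x³⟩ = 2.1384.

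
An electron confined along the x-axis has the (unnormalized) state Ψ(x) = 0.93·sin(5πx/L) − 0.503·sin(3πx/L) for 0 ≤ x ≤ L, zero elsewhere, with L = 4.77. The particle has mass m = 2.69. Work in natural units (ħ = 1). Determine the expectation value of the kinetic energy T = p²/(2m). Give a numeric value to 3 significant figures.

T = −(ħ²/2m) d²/dx², so ⟨T⟩ = −(ħ²/2m) ∫ Ψ*·Ψ'' dx / ∫|Ψ|² dx; with m = 2.69.
d²/dx² sin(jπx/L) = −(jπ/L)²·sin(jπx/L); on 0 ≤ x ≤ L, ∫sin²(jπx/L) dx = L/2 and ∫sin(jπx/L)·sin(lπx/L) dx = 0 for j ≠ l, so only diagonal terms survive in ∫|Ψ|² and ∫Ψ·Ψ″; ∫Ψ·Ψ′ dx = [Ψ²/2] between the walls = 0.
State is unnormalized: ∫|Ψ|² dx = 2.6662, and ∫Ψ*·(−ħ²/2m · Ψ'') dx = 4.5958, so ⟨T⟩ = 4.5958 / 2.6662.
⟨T⟩ = 1.7237.

1.72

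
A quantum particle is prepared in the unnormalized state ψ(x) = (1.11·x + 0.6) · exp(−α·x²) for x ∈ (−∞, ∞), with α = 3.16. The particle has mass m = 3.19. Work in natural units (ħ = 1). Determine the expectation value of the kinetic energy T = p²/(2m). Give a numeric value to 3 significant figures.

T = −(ħ²/2m) d²/dx², so ⟨T⟩ = −(ħ²/2m) ∫ ψ*·ψ'' dx / ∫|ψ|² dx; with m = 3.19.
Expand each integrand as polynomial × e^(−2αx²) and use ∫x^(2j)·e^(−2αx²) dx = (2j−1)!!/(4α)^j · √(π/(2α)), odd powers → 0; here √(π/(2α)) = 0.70504. Differentiate with the product rule, d/dx e^(−αx²) = −2αx·e^(−αx²).
State is unnormalized: ∫|ψ|² dx = 0.32254, and ∫ψ*·(−ħ²/2m · ψ'') dx = 0.22783, so ⟨T⟩ = 0.22783 / 0.32254.
⟨T⟩ = 0.70637.

0.706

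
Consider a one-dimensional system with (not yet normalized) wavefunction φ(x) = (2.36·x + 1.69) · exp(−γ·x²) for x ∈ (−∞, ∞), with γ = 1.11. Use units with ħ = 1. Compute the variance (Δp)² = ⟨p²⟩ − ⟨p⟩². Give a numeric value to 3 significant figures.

1.79

Compute ⟨p⟩ and ⟨p²⟩ separately; (Δp)² = ⟨p²⟩ − ⟨p⟩².
Expand each integrand as polynomial × e^(−2γx²) and use ∫x^(2j)·e^(−2γx²) dx = (2j−1)!!/(4γ)^j · √(π/(2γ)), odd powers → 0; here √(π/(2γ)) = 1.1896. Differentiate with the product rule, d/dx e^(−γx²) = −2γx·e^(−γx²).
Normalization: ∫|φ|² dx = 4.8898.
⟨p⟩ = 0.0000 and ⟨p²⟩ = 1.7875.
(Δp)² = 1.7875 − (0.0000)² = 1.7875.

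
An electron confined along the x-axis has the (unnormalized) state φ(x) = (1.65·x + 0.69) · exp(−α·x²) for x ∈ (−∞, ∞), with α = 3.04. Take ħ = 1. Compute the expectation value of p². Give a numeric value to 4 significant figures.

4.985

p² φ = −ħ² d²φ/dx²; ⟨p²⟩ = −ħ² ∫ φ*·φ'' dx / ∫|φ|² dx.
Expand each integrand as polynomial × e^(−2αx²) and use ∫x^(2j)·e^(−2αx²) dx = (2j−1)!!/(4α)^j · √(π/(2α)), odd powers → 0; here √(π/(2α)) = 0.71882. Differentiate with the product rule, d/dx e^(−αx²) = −2αx·e^(−αx²).
State is unnormalized: ∫|φ|² dx = 0.50317, and ∫φ*·(−ħ² φ'') dx = 2.5081, so ⟨p²⟩ = 2.5081 / 0.50317.
⟨p²⟩ = 4.9847.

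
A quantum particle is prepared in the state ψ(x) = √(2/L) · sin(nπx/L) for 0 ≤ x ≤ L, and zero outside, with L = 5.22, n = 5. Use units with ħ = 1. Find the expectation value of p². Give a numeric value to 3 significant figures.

p² ψ = −ħ² d²ψ/dx²; ⟨p²⟩ = −ħ² ∫ ψ*·ψ'' dx.
d/dx sin(nπx/L) = (nπ/L)·cos(nπx/L) and d²/dx² sin(nπx/L) = −(nπ/L)²·sin(nπx/L); on 0 ≤ x ≤ L, ∫sin²(nπx/L) dx = L/2 and ∫sin(nπx/L)·cos(nπx/L) dx = 0.
⟨p²⟩ = 9.0552.

9.06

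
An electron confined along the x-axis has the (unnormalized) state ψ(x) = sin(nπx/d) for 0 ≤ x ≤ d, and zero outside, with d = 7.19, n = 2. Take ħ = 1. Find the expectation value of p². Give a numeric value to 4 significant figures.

p² ψ = −ħ² d²ψ/dx²; ⟨p²⟩ = −ħ² ∫ ψ*·ψ'' dx / ∫|ψ|² dx.
d/dx sin(nπx/d) = (nπ/d)·cos(nπx/d) and d²/dx² sin(nπx/d) = −(nπ/d)²·sin(nπx/d); on 0 ≤ x ≤ d, ∫sin²(nπx/d) dx = d/2 and ∫sin(nπx/d)·cos(nπx/d) dx = 0.
State is unnormalized: ∫|ψ|² dx = 3.5950, and ∫ψ*·(−ħ² ψ'') dx = 2.7454, so ⟨p²⟩ = 2.7454 / 3.5950.
⟨p²⟩ = 0.76366.

0.7637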